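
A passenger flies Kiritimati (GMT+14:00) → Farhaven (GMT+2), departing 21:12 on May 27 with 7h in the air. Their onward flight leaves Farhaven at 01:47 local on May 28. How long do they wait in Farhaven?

9 hours 35 minutes

Convert departure to UTC: 21:12 − 14:00 = 07:12 UTC on May 27.
Add 7 hours flight time → 14:12 UTC.
Farhaven is UTC+2:00, so local arrival = 14:12 + 2:00 = 16:12 on May 27.
Layover = 01:47 − 16:12 (+1 day) = 9 hours 35 minutes.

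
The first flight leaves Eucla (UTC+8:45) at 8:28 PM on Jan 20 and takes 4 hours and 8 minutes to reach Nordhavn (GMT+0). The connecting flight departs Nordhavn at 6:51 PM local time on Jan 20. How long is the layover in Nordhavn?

3 hours

Convert departure to UTC: 8:28 PM − 8:45 = 11:43 AM UTC on Jan 20.
Add 4 hours 8 minutes flight time → 3:51 PM UTC.
Nordhavn is UTC+0, so local arrival is the same: 3:51 PM on Jan 20.
Layover = 6:51 PM − 3:51 PM = 3 hours.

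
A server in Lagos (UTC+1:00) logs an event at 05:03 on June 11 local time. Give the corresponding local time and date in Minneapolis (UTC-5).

23:03 on June 10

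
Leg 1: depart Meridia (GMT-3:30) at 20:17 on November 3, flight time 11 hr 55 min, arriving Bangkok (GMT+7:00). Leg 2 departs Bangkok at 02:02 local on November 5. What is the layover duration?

Convert departure to UTC: 20:17 + 3:30 = 23:47 UTC on Nov 3.
Add 11 hours 55 minutes flight time → 11:42 UTC (Nov 4).
Bangkok is UTC+7:00, so local arrival = 11:42 + 7:00 = 18:42 on Nov 4.
Layover = 02:02 − 18:42 (+1 day) = 7 hours 20 minutes.

7 hours 20 minutes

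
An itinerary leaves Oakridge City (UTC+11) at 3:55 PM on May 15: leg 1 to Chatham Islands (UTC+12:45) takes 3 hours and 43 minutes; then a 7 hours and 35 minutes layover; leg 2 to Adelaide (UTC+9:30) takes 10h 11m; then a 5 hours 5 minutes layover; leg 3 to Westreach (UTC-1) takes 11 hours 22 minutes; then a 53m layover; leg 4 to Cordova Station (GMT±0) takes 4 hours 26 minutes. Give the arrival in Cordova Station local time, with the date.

12:10 AM on May 17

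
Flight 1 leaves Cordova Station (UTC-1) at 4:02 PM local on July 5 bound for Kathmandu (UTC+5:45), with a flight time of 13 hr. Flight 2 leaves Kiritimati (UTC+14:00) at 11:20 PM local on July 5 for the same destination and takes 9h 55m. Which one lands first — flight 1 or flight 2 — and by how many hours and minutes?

the second, by 10 hours 47 minutes

Flight 1 in UTC: 4:02 PM + 1:00 = 5:02 PM on Jul 5.
+13 hours → arrive 6:02 AM UTC on Jul 6.
Flight 2 in UTC: 11:20 PM − 14:00 = 9:20 AM on Jul 5.
+9 hours 55 minutes → arrive 7:15 PM UTC on Jul 5.
Flight 2 lands earlier by 10 hours 47 minutes.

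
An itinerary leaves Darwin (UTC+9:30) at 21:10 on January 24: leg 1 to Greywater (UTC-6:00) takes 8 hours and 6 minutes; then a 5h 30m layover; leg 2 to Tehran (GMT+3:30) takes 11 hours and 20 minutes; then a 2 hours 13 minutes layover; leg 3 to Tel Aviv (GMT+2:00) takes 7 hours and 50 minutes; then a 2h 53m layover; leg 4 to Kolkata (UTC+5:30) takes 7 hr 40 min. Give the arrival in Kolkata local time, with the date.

Convert departure to UTC: 21:10 − 9:30 = 11:40 UTC on Jan 24.
Add 8 hours and 6 minutes leg 1 → 19:46 UTC.
Add 5 hours 30 minutes layover in Greywater → 01:16 UTC (Jan 25).
Add 11 hours 20 minutes leg 2 → 12:36 UTC.
Add 2 hours and 13 minutes layover in Tehran → 14:49 UTC.
Add 7 hours and 50 minutes leg 3 → 22:39 UTC.
Add 2 hours 53 minutes layover in Tel Aviv → 01:32 UTC (Jan 26).
Add 7 hours 40 minutes leg 4 → 09:12 UTC.
Kolkata is UTC+5:30, so local arrival = 09:12 + 5:30 = 14:42 on Jan 26.

14:42 on Jan 26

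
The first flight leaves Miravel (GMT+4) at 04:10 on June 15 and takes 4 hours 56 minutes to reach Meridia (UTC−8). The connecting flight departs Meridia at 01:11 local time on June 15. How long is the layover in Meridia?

Convert departure to UTC: 04:10 − 4:00 = 00:10 UTC on Jun 15.
Add 4 hours and 56 minutes flight time → 05:06 UTC.
Meridia is UTC−8:00, so local arrival = 05:06 − 8:00 = 21:06 on Jun 14.
Layover = 01:11 − 21:06 (+1 day) = 4 hours 5 minutes.

4 hours 5 minutes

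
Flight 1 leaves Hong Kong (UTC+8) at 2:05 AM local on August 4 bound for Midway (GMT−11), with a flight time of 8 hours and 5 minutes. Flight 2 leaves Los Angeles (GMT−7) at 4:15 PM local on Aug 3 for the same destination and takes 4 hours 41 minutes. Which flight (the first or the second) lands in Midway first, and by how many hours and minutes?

Flight 1 in UTC: 2:05 AM − 8:00 = 6:05 PM on Aug 3.
+8 hours and 5 minutes → arrive 2:10 AM UTC on Aug 4.
Flight 2 in UTC: 4:15 PM + 7:00 = 11:15 PM on Aug 3.
+4 hours 41 minutes → arrive 3:56 AM UTC on Aug 4.
Flight 1 lands earlier by 1 hour 46 minutes.

the first, by 1 hour 46 minutes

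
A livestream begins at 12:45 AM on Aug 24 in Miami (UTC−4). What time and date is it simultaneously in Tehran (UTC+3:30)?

8:15 AM on August 24

In UTC: 12:45 AM + 4:00 = 4:45 AM on Aug 24.
Tehran is UTC+3:30: 4:45 AM + 3:30 = 8:15 AM on Aug 24.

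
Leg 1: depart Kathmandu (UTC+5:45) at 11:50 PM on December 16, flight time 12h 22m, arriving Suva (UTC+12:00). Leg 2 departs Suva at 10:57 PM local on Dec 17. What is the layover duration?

4 hours 30 minutes

Convert departure to UTC: 11:50 PM − 5:45 = 6:05 PM UTC on Dec 16.
Add 12 hours 22 minutes flight time → 6:27 AM UTC (Dec 17).
Suva is UTC+12:00, so local arrival = 6:27 AM + 12:00 = 6:27 PM on Dec 17.
Layover = 10:57 PM − 6:27 PM = 4 hours 30 minutes.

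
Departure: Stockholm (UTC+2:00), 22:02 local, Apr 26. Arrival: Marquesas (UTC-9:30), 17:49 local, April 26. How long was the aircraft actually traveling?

7 hours 17 minutes

Departure in UTC: 22:02 − 2:00 = 20:02 on Apr 26.
Arrival in UTC: 17:49 + 9:30 = 03:19 on Apr 27.
Elapsed = 03:19 − 20:02 (+1 day) = 7 hours 17 minutes.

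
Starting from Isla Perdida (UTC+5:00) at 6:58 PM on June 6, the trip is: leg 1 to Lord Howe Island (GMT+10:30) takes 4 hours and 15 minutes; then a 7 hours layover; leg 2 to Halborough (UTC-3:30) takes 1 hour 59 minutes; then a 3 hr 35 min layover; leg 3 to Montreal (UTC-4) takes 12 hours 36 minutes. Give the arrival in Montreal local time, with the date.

3:23 PM on June 7

Convert departure to UTC: 6:58 PM − 5:00 = 1:58 PM UTC on Jun 6.
Add 4 hours and 15 minutes leg 1 → 6:13 PM UTC.
Add 7 hours layover in Lord Howe Island → 1:13 AM UTC (Jun 7).
Add 1 hour 59 minutes leg 2 → 3:12 AM UTC.
Add 3 hours and 35 minutes layover in Halborough → 6:47 AM UTC.
Add 12 hours 36 minutes leg 3 → 7:23 PM UTC.
Montreal is UTC−4:00, so local arrival = 7:23 PM − 4:00 = 3:23 PM on Jun 7.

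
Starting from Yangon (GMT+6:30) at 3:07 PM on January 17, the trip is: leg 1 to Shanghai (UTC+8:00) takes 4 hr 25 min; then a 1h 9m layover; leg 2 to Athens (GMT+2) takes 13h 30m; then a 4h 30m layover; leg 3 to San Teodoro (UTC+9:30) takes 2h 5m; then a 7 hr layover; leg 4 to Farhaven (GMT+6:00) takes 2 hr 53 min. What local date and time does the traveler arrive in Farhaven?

2:09 AM on January 19

Convert departure to UTC: 3:07 PM − 6:30 = 8:37 AM UTC on Jan 17.
Add 4 hours 25 minutes leg 1 → 1:02 PM UTC.
Add 1 hour 9 minutes layover in Shanghai → 2:11 PM UTC.
Add 13 hours and 30 minutes leg 2 → 3:41 AM UTC (Jan 18).
Add 4 hours 30 minutes layover in Athens → 8:11 AM UTC.
Add 2 hours and 5 minutes leg 3 → 10:16 AM UTC.
Add 7 hours layover in San Teodoro → 5:16 PM UTC.
Add 2 hours 53 minutes leg 4 → 8:09 PM UTC.
Farhaven is UTC+6:00, so local arrival = 8:09 PM + 6:00 = 2:09 AM on Jan 19.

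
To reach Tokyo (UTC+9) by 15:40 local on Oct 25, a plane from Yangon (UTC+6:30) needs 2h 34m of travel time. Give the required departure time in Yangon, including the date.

Target arrival in UTC: 15:40 − 9:00 = 06:40 on Oct 25.
Subtract 2 hours and 34 minutes → departure 04:06 UTC on Oct 25.
Yangon is UTC+6:30: 04:06 + 6:30 = 10:36 on Oct 25.

10:36 on October 25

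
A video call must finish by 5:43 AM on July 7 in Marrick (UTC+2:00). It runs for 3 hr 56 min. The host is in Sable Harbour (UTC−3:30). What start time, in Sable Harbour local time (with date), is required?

8:17 PM on Jul 6

Target end time in UTC: 5:43 AM − 2:00 = 3:43 AM on Jul 7.
Subtract 3 hours and 56 minutes → start 11:47 PM UTC on Jul 6.
Sable Harbour is UTC−3:30: 11:47 PM − 3:30 = 8:17 PM on Jul 6.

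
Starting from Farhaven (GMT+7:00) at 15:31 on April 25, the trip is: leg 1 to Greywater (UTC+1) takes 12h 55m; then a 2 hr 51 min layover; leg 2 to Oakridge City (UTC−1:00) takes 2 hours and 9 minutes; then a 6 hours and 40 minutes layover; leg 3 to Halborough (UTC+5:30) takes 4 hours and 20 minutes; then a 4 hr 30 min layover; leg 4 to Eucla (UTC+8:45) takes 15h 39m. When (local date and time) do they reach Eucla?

Convert departure to UTC: 15:31 − 7:00 = 08:31 UTC on Apr 25.
Add 12 hours and 55 minutes leg 1 → 21:26 UTC.
Add 2 hours and 51 minutes layover in Greywater → 00:17 UTC (Apr 26).
Add 2 hours and 9 minutes leg 2 → 02:26 UTC.
Add 6 hours and 40 minutes layover in Oakridge City → 09:06 UTC.
Add 4 hours 20 minutes leg 3 → 13:26 UTC.
Add 4 hours 30 minutes layover in Halborough → 17:56 UTC.
Add 15 hours 39 minutes leg 4 → 09:35 UTC (Apr 27).
Eucla is UTC+8:45, so local arrival = 09:35 + 8:45 = 18:20 on Apr 27.

18:20 on Apr 27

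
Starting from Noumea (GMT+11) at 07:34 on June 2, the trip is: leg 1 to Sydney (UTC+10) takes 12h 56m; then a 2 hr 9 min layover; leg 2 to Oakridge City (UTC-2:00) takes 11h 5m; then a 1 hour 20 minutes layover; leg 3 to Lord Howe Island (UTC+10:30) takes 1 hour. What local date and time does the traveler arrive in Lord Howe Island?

11:34 on June 3

Convert departure to UTC: 07:34 − 11:00 = 20:34 UTC on Jun 1.
Add 12 hours 56 minutes leg 1 → 09:30 UTC (Jun 2).
Add 2 hours and 9 minutes layover in Sydney → 11:39 UTC.
Add 11 hours and 5 minutes leg 2 → 22:44 UTC.
Add 1 hour 20 minutes layover in Oakridge City → 00:04 UTC (Jun 3).
Add 1 hour leg 3 → 01:04 UTC.
Lord Howe Island is UTC+10:30, so local arrival = 01:04 + 10:30 = 11:34 on Jun 3.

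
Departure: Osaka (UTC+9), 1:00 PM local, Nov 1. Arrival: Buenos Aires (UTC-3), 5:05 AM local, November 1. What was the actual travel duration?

4 hours 5 minutes

Buenos Aires is 12:00 behind Osaka.
Clock-face elapsed time (ignoring zones) is −7 hours 55 minutes.
Actual elapsed = −7 hours 55 minutes + 12:00 = 4 hours 5 minutes.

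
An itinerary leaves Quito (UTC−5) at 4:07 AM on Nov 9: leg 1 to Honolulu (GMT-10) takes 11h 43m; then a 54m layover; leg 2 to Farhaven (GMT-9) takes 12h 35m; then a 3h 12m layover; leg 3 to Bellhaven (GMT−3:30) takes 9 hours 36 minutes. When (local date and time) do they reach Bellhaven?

7:37 PM on November 10

Convert departure to UTC: 4:07 AM + 5:00 = 9:07 AM UTC on Nov 9.
Add 11 hours 43 minutes leg 1 → 8:50 PM UTC.
Add 54 minutes layover in Honolulu → 9:44 PM UTC.
Add 12 hours 35 minutes leg 2 → 10:19 AM UTC (Nov 10).
Add 3 hours 12 minutes layover in Farhaven → 1:31 PM UTC.
Add 9 hours and 36 minutes leg 3 → 11:07 PM UTC.
Bellhaven is UTC−3:30, so local arrival = 11:07 PM − 3:30 = 7:37 PM on Nov 10.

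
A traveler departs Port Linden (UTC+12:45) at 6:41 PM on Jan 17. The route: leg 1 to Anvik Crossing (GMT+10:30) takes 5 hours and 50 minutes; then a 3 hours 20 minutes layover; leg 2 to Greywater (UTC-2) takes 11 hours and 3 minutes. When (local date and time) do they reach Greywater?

12:09 AM on January 18

Convert departure to UTC: 6:41 PM − 12:45 = 5:56 AM UTC on Jan 17.
Add 5 hours and 50 minutes leg 1 → 11:46 AM UTC.
Add 3 hours 20 minutes layover in Anvik Crossing → 3:06 PM UTC.
Add 11 hours 3 minutes leg 2 → 2:09 AM UTC (Jan 18).
Greywater is UTC−2:00, so local arrival = 2:09 AM − 2:00 = 12:09 AM on Jan 18.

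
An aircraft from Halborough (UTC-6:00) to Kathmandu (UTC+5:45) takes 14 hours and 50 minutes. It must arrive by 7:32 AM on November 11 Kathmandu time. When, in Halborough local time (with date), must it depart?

4:57 AM on Nov 10

Target arrival in UTC: 7:32 AM − 5:45 = 1:47 AM on Nov 11.
Subtract 14 hours and 50 minutes → departure 10:57 AM UTC on Nov 10.
Halborough is UTC−6:00: 10:57 AM − 6:00 = 4:57 AM on Nov 10.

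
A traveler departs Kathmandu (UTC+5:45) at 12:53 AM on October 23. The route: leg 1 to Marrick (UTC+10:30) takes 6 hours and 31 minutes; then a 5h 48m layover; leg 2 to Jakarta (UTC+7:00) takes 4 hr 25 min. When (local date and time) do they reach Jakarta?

6:52 PM on October 23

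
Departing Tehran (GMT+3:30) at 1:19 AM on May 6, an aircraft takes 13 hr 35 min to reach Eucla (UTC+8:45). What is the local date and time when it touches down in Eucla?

8:09 PM on May 6

Convert departure to UTC: 1:19 AM − 3:30 = 9:49 PM UTC on May 5.
Add 13 hours and 35 minutes travel time → 11:24 AM UTC (May 6).
Eucla is UTC+8:45, so local arrival = 11:24 AM + 8:45 = 8:09 PM on May 6.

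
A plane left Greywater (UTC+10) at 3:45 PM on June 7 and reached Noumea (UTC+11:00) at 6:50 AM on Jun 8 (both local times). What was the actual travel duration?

Noumea is 1:00 ahead of Greywater.
Clock-face elapsed time (ignoring zones) is 15 hours 5 minutes.
Actual elapsed = 15 hours 5 minutes − 1:00 = 14 hours 5 minutes.

14 hours 5 minutes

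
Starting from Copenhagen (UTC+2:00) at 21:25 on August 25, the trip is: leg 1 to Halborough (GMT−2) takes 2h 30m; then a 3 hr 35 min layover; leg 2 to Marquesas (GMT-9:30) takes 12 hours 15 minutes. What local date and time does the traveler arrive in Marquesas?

04:15 on August 26

Convert departure to UTC: 21:25 − 2:00 = 19:25 UTC on Aug 25.
Add 2 hours 30 minutes leg 1 → 21:55 UTC.
Add 3 hours and 35 minutes layover in Halborough → 01:30 UTC (Aug 26).
Add 12 hours and 15 minutes leg 2 → 13:45 UTC.
Marquesas is UTC−9:30, so local arrival = 13:45 − 9:30 = 04:15 on Aug 26.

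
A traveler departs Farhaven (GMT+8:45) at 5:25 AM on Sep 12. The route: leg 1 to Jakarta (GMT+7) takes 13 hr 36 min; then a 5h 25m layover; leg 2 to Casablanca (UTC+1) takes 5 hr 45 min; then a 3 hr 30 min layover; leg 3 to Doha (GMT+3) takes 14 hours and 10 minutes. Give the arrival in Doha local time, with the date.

Convert departure to UTC: 5:25 AM − 8:45 = 8:40 PM UTC on Sep 11.
Add 13 hours 36 minutes leg 1 → 10:16 AM UTC (Sep 12).
Add 5 hours and 25 minutes layover in Jakarta → 3:41 PM UTC.
Add 5 hours 45 minutes leg 2 → 9:26 PM UTC.
Add 3 hours 30 minutes layover in Casablanca → 12:56 AM UTC (Sep 13).
Add 14 hours and 10 minutes leg 3 → 3:06 PM UTC.
Doha is UTC+3:00, so local arrival = 3:06 PM + 3:00 = 6:06 PM on Sep 13.

6:06 PM on Sep 13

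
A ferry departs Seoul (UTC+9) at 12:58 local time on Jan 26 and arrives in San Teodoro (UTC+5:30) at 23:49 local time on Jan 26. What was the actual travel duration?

Departure in UTC: 12:58 − 9:00 = 03:58 on Jan 26.
Arrival in UTC: 23:49 − 5:30 = 18:19 on Jan 26.
Elapsed = 18:19 − 03:58 = 14 hours 21 minutes.

14 hours 21 minutes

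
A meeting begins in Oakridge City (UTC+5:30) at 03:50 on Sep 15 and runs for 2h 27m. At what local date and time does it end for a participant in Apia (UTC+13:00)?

Convert start to UTC: 03:50 − 5:30 = 22:20 UTC on Sep 14.
Add 2 hours and 27 minutes duration → 00:47 UTC (Sep 15).
Apia is UTC+13:00, so local end time = 00:47 + 13:00 = 13:47 on Sep 15.

13:47 on September 15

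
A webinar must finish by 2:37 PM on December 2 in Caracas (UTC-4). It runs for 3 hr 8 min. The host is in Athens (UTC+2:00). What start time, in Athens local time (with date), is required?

5:29 PM on Dec 2

Target end time in UTC: 2:37 PM + 4:00 = 6:37 PM on Dec 2.
Subtract 3 hours 8 minutes → start 3:29 PM UTC on Dec 2.
Athens is UTC+2:00: 3:29 PM + 2:00 = 5:29 PM on Dec 2.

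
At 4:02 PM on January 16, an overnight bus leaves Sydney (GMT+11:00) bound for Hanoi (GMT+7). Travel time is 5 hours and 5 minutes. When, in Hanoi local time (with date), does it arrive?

5:07 PM on January 16

Convert departure to UTC: 4:02 PM − 11:00 = 5:02 AM UTC on Jan 16.
Add 5 hours 5 minutes travel time → 10:07 AM UTC.
Hanoi is UTC+7:00, so local arrival = 10:07 AM + 7:00 = 5:07 PM on Jan 16.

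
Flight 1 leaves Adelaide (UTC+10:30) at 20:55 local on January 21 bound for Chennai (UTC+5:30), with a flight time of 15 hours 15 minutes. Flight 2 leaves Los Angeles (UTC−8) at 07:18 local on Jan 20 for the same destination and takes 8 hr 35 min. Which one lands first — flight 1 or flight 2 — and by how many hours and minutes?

Flight 1 in UTC: 20:55 − 10:30 = 10:25 on Jan 21.
+15 hours and 15 minutes → arrive 01:40 UTC on Jan 22.
Flight 2 in UTC: 07:18 + 8:00 = 15:18 on Jan 20.
+8 hours and 35 minutes → arrive 23:53 UTC on Jan 20.
Flight 2 lands earlier by 25 hours 47 minutes.

the second, by 25 hours 47 minutes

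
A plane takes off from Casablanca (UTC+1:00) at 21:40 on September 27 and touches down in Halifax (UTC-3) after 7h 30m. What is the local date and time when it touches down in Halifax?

01:10 on September 28

Convert departure to UTC: 21:40 − 1:00 = 20:40 UTC on Sep 27.
Add 7 hours and 30 minutes travel time → 04:10 UTC (Sep 28).
Halifax is UTC−3:00, so local arrival = 04:10 − 3:00 = 01:10 on Sep 28.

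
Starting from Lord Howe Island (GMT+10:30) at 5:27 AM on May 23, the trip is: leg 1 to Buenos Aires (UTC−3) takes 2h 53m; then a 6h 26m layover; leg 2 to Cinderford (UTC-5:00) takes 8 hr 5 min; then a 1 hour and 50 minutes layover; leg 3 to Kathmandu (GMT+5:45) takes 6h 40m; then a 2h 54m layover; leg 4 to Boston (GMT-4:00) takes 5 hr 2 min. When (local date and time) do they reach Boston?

Convert departure to UTC: 5:27 AM − 10:30 = 6:57 PM UTC on May 22.
Add 2 hours 53 minutes leg 1 → 9:50 PM UTC.
Add 6 hours 26 minutes layover in Buenos Aires → 4:16 AM UTC (May 23).
Add 8 hours 5 minutes leg 2 → 12:21 PM UTC.
Add 1 hour 50 minutes layover in Cinderford → 2:11 PM UTC.
Add 6 hours 40 minutes leg 3 → 8:51 PM UTC.
Add 2 hours 54 minutes layover in Kathmandu → 11:45 PM UTC.
Add 5 hours and 2 minutes leg 4 → 4:47 AM UTC (May 24).
Boston is UTC−4:00, so local arrival = 4:47 AM − 4:00 = 12:47 AM on May 24.

12:47 AM on May 24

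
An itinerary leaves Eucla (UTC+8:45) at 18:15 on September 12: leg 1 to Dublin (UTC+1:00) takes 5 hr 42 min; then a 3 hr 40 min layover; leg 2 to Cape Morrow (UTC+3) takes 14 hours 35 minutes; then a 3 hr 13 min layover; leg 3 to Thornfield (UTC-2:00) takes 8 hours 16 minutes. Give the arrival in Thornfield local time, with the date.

18:56 on September 13

Convert departure to UTC: 18:15 − 8:45 = 09:30 UTC on Sep 12.
Add 5 hours 42 minutes leg 1 → 15:12 UTC.
Add 3 hours 40 minutes layover in Dublin → 18:52 UTC.
Add 14 hours and 35 minutes leg 2 → 09:27 UTC (Sep 13).
Add 3 hours 13 minutes layover in Cape Morrow → 12:40 UTC.
Add 8 hours and 16 minutes leg 3 → 20:56 UTC.
Thornfield is UTC−2:00, so local arrival = 20:56 − 2:00 = 18:56 on Sep 13.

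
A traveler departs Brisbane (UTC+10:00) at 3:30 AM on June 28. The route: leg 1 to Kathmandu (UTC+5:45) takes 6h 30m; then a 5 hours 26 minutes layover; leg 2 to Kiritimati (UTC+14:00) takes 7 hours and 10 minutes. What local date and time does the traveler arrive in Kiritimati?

Convert departure to UTC: 3:30 AM − 10:00 = 5:30 PM UTC on Jun 27.
Add 6 hours and 30 minutes leg 1 → 12:00 AM UTC (Jun 28).
Add 5 hours and 26 minutes layover in Kathmandu → 5:26 AM UTC.
Add 7 hours 10 minutes leg 2 → 12:36 PM UTC.
Kiritimati is UTC+14:00, so local arrival = 12:36 PM + 14:00 = 2:36 AM on Jun 29.

2:36 AM on Jun 29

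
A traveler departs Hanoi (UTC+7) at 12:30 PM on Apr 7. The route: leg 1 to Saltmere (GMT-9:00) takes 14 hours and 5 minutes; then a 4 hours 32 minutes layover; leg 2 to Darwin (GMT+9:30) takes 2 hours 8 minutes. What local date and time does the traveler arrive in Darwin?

Convert departure to UTC: 12:30 PM − 7:00 = 5:30 AM UTC on Apr 7.
Add 14 hours and 5 minutes leg 1 → 7:35 PM UTC.
Add 4 hours 32 minutes layover in Saltmere → 12:07 AM UTC (Apr 8).
Add 2 hours and 8 minutes leg 2 → 2:15 AM UTC.
Darwin is UTC+9:30, so local arrival = 2:15 AM + 9:30 = 11:45 AM on Apr 8.

11:45 AM on April 8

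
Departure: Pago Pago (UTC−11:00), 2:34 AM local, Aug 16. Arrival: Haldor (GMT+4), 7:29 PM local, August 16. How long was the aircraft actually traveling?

1 hour 55 minutes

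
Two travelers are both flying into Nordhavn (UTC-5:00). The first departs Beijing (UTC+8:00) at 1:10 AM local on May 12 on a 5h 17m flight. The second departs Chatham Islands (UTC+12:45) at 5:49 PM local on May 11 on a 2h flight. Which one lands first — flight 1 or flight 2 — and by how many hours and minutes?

Flight 1 in UTC: 1:10 AM − 8:00 = 5:10 PM on May 11.
+5 hours 17 minutes → arrive 10:27 PM UTC on May 11.
Flight 2 in UTC: 5:49 PM − 12:45 = 5:04 AM on May 11.
+2 hours → arrive 7:04 AM UTC on May 11.
Flight 2 lands earlier by 15 hours 23 minutes.

the second, by 15 hours 23 minutes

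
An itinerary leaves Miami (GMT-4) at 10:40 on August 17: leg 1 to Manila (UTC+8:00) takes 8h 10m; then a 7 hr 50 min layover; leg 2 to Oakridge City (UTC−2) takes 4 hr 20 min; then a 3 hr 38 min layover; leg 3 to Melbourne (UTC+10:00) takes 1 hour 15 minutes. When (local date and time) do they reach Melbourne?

01:53 on August 19

Convert departure to UTC: 10:40 + 4:00 = 14:40 UTC on Aug 17.
Add 8 hours and 10 minutes leg 1 → 22:50 UTC.
Add 7 hours and 50 minutes layover in Manila → 06:40 UTC (Aug 18).
Add 4 hours 20 minutes leg 2 → 11:00 UTC.
Add 3 hours 38 minutes layover in Oakridge City → 14:38 UTC.
Add 1 hour 15 minutes leg 3 → 15:53 UTC.
Melbourne is UTC+10:00, so local arrival = 15:53 + 10:00 = 01:53 on Aug 19.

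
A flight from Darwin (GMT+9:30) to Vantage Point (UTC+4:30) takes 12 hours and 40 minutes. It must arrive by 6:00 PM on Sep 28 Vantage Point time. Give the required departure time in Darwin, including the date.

10:20 AM on Sep 28

Target arrival in UTC: 6:00 PM − 4:30 = 1:30 PM on Sep 28.
Subtract 12 hours and 40 minutes → departure 12:50 AM UTC on Sep 28.
Darwin is UTC+9:30: 12:50 AM + 9:30 = 10:20 AM on Sep 28.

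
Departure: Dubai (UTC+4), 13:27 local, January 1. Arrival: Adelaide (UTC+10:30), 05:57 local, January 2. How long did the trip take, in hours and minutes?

10 hours

Adelaide is 6:30 ahead of Dubai.
Clock-face elapsed time (ignoring zones) is 16 hours 30 minutes.
Actual elapsed = 16 hours 30 minutes − 6:30 = 10 hours.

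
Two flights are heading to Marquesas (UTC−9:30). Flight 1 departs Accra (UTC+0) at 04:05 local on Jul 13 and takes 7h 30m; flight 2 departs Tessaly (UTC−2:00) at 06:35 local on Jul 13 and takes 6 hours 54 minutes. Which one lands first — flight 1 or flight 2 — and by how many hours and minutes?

Flight 1 departs at 04:05 UTC (Jul 13).
+7 hours and 30 minutes → arrive 11:35 UTC on Jul 13.
Flight 2 in UTC: 06:35 + 2:00 = 08:35 on Jul 13.
+6 hours and 54 minutes → arrive 15:29 UTC on Jul 13.
Flight 1 lands earlier by 3 hours 54 minutes.

the first, by 3 hours 54 minutes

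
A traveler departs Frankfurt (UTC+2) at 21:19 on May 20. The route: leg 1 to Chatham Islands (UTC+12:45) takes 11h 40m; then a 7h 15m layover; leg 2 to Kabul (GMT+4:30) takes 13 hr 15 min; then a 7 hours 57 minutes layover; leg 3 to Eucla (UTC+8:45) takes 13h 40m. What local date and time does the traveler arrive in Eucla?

Convert departure to UTC: 21:19 − 2:00 = 19:19 UTC on May 20.
Add 11 hours and 40 minutes leg 1 → 06:59 UTC (May 21).
Add 7 hours 15 minutes layover in Chatham Islands → 14:14 UTC.
Add 13 hours and 15 minutes leg 2 → 03:29 UTC (May 22).
Add 7 hours and 57 minutes layover in Kabul → 11:26 UTC.
Add 13 hours and 40 minutes leg 3 → 01:06 UTC (May 23).
Eucla is UTC+8:45, so local arrival = 01:06 + 8:45 = 09:51 on May 23.

09:51 on May 23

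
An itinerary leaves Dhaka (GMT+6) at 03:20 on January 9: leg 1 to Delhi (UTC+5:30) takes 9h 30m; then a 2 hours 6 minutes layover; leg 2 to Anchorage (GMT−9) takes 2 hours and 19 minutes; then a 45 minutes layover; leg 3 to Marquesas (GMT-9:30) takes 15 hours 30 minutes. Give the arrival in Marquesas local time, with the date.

Convert departure to UTC: 03:20 − 6:00 = 21:20 UTC on Jan 8.
Add 9 hours 30 minutes leg 1 → 06:50 UTC (Jan 9).
Add 2 hours and 6 minutes layover in Delhi → 08:56 UTC.
Add 2 hours 19 minutes leg 2 → 11:15 UTC.
Add 45 minutes layover in Anchorage → 12:00 UTC.
Add 15 hours and 30 minutes leg 3 → 03:30 UTC (Jan 10).
Marquesas is UTC−9:30, so local arrival = 03:30 − 9:30 = 18:00 on Jan 9.

18:00 on January 9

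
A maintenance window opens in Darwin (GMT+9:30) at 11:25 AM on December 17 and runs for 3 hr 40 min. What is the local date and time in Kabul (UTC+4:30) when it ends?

Convert start to UTC: 11:25 AM − 9:30 = 1:55 AM UTC on Dec 17.
Add 3 hours and 40 minutes duration → 5:35 AM UTC.
Kabul is UTC+4:30, so local end time = 5:35 AM + 4:30 = 10:05 AM on Dec 17.

10:05 AM on December 17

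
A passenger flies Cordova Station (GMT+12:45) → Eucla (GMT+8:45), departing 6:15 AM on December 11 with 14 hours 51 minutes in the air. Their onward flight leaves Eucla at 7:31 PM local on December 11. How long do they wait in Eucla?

Convert departure to UTC: 6:15 AM − 12:45 = 5:30 PM UTC on Dec 10.
Add 14 hours 51 minutes flight time → 8:21 AM UTC (Dec 11).
Eucla is UTC+8:45, so local arrival = 8:21 AM + 8:45 = 5:06 PM on Dec 11.
Layover = 7:31 PM − 5:06 PM = 2 hours 25 minutes.

2 hours 25 minutes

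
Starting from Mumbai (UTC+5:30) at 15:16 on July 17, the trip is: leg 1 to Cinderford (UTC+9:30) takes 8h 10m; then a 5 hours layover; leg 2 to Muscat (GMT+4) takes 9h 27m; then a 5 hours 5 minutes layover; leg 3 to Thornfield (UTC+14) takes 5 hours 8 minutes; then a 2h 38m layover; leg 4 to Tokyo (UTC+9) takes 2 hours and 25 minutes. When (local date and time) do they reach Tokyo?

08:39 on July 19

Convert departure to UTC: 15:16 − 5:30 = 09:46 UTC on Jul 17.
Add 8 hours and 10 minutes leg 1 → 17:56 UTC.
Add 5 hours layover in Cinderford → 22:56 UTC.
Add 9 hours 27 minutes leg 2 → 08:23 UTC (Jul 18).
Add 5 hours 5 minutes layover in Muscat → 13:28 UTC.
Add 5 hours and 8 minutes leg 3 → 18:36 UTC.
Add 2 hours 38 minutes layover in Thornfield → 21:14 UTC.
Add 2 hours 25 minutes leg 4 → 23:39 UTC.
Tokyo is UTC+9:00, so local arrival = 23:39 + 9:00 = 08:39 on Jul 19.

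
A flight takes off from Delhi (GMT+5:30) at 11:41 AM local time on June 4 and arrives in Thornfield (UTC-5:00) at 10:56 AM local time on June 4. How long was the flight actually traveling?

Thornfield is 10:30 behind Delhi.
Clock-face elapsed time (ignoring zones) is −45 minutes.
Actual elapsed = −45 minutes + 10:30 = 9 hours 45 minutes.

9 hours 45 minutes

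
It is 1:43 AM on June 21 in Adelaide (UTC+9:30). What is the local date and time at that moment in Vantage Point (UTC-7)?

In UTC: 1:43 AM − 9:30 = 4:13 PM on Jun 20.
Vantage Point is UTC−7:00: 4:13 PM − 7:00 = 9:13 AM on Jun 20.

9:13 AM on Jun 20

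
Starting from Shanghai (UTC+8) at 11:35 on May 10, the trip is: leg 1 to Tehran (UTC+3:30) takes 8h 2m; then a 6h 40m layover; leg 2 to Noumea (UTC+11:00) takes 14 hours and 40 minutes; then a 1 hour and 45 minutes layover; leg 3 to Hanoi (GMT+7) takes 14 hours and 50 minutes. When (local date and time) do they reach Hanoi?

08:32 on May 12

Convert departure to UTC: 11:35 − 8:00 = 03:35 UTC on May 10.
Add 8 hours and 2 minutes leg 1 → 11:37 UTC.
Add 6 hours 40 minutes layover in Tehran → 18:17 UTC.
Add 14 hours 40 minutes leg 2 → 08:57 UTC (May 11).
Add 1 hour 45 minutes layover in Noumea → 10:42 UTC.
Add 14 hours and 50 minutes leg 3 → 01:32 UTC (May 12).
Hanoi is UTC+7:00, so local arrival = 01:32 + 7:00 = 08:32 on May 12.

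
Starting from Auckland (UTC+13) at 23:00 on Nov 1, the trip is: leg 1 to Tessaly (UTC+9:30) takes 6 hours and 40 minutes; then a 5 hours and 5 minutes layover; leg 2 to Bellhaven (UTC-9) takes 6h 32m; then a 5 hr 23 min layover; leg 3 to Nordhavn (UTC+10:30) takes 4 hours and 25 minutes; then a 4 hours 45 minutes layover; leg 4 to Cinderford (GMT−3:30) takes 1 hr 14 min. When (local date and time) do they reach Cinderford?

16:34 on November 2

Convert departure to UTC: 23:00 − 13:00 = 10:00 UTC on Nov 1.
Add 6 hours 40 minutes leg 1 → 16:40 UTC.
Add 5 hours 5 minutes layover in Tessaly → 21:45 UTC.
Add 6 hours and 32 minutes leg 2 → 04:17 UTC (Nov 2).
Add 5 hours 23 minutes layover in Bellhaven → 09:40 UTC.
Add 4 hours and 25 minutes leg 3 → 14:05 UTC.
Add 4 hours and 45 minutes layover in Nordhavn → 18:50 UTC.
Add 1 hour and 14 minutes leg 4 → 20:04 UTC.
Cinderford is UTC−3:30, so local arrival = 20:04 − 3:30 = 16:34 on Nov 2.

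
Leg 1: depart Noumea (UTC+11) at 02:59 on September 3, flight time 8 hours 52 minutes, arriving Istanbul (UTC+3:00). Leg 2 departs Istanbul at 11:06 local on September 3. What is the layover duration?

Convert departure to UTC: 02:59 − 11:00 = 15:59 UTC on Sep 2.
Add 8 hours and 52 minutes flight time → 00:51 UTC (Sep 3).
Istanbul is UTC+3:00, so local arrival = 00:51 + 3:00 = 03:51 on Sep 3.
Layover = 11:06 − 03:51 = 7 hours 15 minutes.

7 hours 15 minutes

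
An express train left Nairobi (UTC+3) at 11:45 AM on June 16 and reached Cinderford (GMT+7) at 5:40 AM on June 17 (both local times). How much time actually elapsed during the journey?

13 hours 55 minutes

Departure in UTC: 11:45 AM − 3:00 = 8:45 AM on Jun 16.
Arrival in UTC: 5:40 AM − 7:00 = 10:40 PM on Jun 16.
Elapsed = 10:40 PM − 8:45 AM = 13 hours 55 minutes.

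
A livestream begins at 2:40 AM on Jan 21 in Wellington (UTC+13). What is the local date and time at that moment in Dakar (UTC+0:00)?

Dakar is 13:00 behind Wellington.
Shift by the zone difference: 2:40 AM − 13:00 = 1:40 PM on Jan 20 in Dakar.

1:40 PM on January 20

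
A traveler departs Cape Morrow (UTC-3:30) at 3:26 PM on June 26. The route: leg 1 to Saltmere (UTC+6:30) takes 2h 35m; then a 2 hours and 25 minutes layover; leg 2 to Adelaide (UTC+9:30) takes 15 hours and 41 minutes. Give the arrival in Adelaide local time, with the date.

Convert departure to UTC: 3:26 PM + 3:30 = 6:56 PM UTC on Jun 26.
Add 2 hours and 35 minutes leg 1 → 9:31 PM UTC.
Add 2 hours and 25 minutes layover in Saltmere → 11:56 PM UTC.
Add 15 hours and 41 minutes leg 2 → 3:37 PM UTC (Jun 27).
Adelaide is UTC+9:30, so local arrival = 3:37 PM + 9:30 = 1:07 AM on Jun 28.

1:07 AM on June 28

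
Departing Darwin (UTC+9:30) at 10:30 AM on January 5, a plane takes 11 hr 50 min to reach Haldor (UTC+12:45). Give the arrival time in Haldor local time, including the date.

1:35 AM on January 6

Convert departure to UTC: 10:30 AM − 9:30 = 1:00 AM UTC on Jan 5.
Add 11 hours and 50 minutes travel time → 12:50 PM UTC.
Haldor is UTC+12:45, so local arrival = 12:50 PM + 12:45 = 1:35 AM on Jan 6.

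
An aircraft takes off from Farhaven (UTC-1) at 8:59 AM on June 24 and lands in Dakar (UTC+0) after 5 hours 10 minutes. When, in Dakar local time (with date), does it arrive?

3:09 PM on June 24

Dakar is 1:00 ahead of Farhaven.
After 5 hours and 10 minutes it is 2:09 PM in Farhaven.
Shift by the zone difference: 2:09 PM + 1:00 = 3:09 PM on Jun 24 in Dakar.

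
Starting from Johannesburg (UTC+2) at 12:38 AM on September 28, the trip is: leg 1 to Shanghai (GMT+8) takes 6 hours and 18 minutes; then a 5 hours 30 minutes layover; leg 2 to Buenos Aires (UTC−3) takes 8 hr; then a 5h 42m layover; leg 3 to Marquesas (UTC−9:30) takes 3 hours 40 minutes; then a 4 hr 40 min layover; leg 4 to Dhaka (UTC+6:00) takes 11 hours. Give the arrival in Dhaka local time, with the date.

1:28 AM on September 30

Convert departure to UTC: 12:38 AM − 2:00 = 10:38 PM UTC on Sep 27.
Add 6 hours and 18 minutes leg 1 → 4:56 AM UTC (Sep 28).
Add 5 hours and 30 minutes layover in Shanghai → 10:26 AM UTC.
Add 8 hours leg 2 → 6:26 PM UTC.
Add 5 hours and 42 minutes layover in Buenos Aires → 12:08 AM UTC (Sep 29).
Add 3 hours and 40 minutes leg 3 → 3:48 AM UTC.
Add 4 hours and 40 minutes layover in Marquesas → 8:28 AM UTC.
Add 11 hours leg 4 → 7:28 PM UTC.
Dhaka is UTC+6:00, so local arrival = 7:28 PM + 6:00 = 1:28 AM on Sep 30.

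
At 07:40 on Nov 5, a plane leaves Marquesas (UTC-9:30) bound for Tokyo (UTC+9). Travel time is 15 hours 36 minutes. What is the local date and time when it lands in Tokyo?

17:46 on November 6

Convert departure to UTC: 07:40 + 9:30 = 17:10 UTC on Nov 5.
Add 15 hours and 36 minutes travel time → 08:46 UTC (Nov 6).
Tokyo is UTC+9:00, so local arrival = 08:46 + 9:00 = 17:46 on Nov 6.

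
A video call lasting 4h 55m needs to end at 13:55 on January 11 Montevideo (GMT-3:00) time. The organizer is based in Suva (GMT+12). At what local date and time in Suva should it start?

00:00 on January 12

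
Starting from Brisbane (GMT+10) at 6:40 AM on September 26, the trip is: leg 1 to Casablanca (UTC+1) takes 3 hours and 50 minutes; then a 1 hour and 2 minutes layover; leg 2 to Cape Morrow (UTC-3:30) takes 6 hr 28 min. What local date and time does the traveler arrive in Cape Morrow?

4:30 AM on September 26

Convert departure to UTC: 6:40 AM − 10:00 = 8:40 PM UTC on Sep 25.
Add 3 hours and 50 minutes leg 1 → 12:30 AM UTC (Sep 26).
Add 1 hour 2 minutes layover in Casablanca → 1:32 AM UTC.
Add 6 hours and 28 minutes leg 2 → 8:00 AM UTC.
Cape Morrow is UTC−3:30, so local arrival = 8:00 AM − 3:30 = 4:30 AM on Sep 26.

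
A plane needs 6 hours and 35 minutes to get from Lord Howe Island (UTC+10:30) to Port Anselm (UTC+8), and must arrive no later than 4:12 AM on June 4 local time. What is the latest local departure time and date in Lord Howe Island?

12:07 AM on Jun 4

Target arrival in UTC: 4:12 AM − 8:00 = 8:12 PM on Jun 3.
Subtract 6 hours and 35 minutes → departure 1:37 PM UTC on Jun 3.
Lord Howe Island is UTC+10:30: 1:37 PM + 10:30 = 12:07 AM on Jun 4.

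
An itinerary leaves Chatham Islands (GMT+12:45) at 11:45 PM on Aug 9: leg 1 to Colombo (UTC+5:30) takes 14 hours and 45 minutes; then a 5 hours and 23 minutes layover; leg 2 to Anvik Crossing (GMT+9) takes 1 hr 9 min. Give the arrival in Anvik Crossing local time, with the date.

Convert departure to UTC: 11:45 PM − 12:45 = 11:00 AM UTC on Aug 9.
Add 14 hours and 45 minutes leg 1 → 1:45 AM UTC (Aug 10).
Add 5 hours and 23 minutes layover in Colombo → 7:08 AM UTC.
Add 1 hour 9 minutes leg 2 → 8:17 AM UTC.
Anvik Crossing is UTC+9:00, so local arrival = 8:17 AM + 9:00 = 5:17 PM on Aug 10.

5:17 PM on August 10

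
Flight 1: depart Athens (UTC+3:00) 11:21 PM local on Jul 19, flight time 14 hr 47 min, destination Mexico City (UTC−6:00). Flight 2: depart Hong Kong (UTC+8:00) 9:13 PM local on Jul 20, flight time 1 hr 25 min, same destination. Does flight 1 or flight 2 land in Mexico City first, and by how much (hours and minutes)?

Flight 1 in UTC: 11:21 PM − 3:00 = 8:21 PM on Jul 19.
+14 hours and 47 minutes → arrive 11:08 AM UTC on Jul 20.
Flight 2 in UTC: 9:13 PM − 8:00 = 1:13 PM on Jul 20.
+1 hour 25 minutes → arrive 2:38 PM UTC on Jul 20.
Flight 1 lands earlier by 3 hours 30 minutes.

the first, by 3 hours 30 minutes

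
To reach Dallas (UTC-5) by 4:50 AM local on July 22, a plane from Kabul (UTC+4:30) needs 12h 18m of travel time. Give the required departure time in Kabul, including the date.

Target arrival in UTC: 4:50 AM + 5:00 = 9:50 AM on Jul 22.
Subtract 12 hours and 18 minutes → departure 9:32 PM UTC on Jul 21.
Kabul is UTC+4:30: 9:32 PM + 4:30 = 2:02 AM on Jul 22.

2:02 AM on July 22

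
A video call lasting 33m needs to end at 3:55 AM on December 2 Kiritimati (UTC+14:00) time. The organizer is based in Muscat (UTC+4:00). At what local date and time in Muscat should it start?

5:22 PM on December 1

Target end time in UTC: 3:55 AM − 14:00 = 1:55 PM on Dec 1.
Subtract 33 minutes → start 1:22 PM UTC on Dec 1.
Muscat is UTC+4:00: 1:22 PM + 4:00 = 5:22 PM on Dec 1.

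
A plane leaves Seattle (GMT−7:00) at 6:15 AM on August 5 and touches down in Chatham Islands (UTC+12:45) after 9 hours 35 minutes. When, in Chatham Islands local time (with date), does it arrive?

11:35 AM on August 6

Convert departure to UTC: 6:15 AM + 7:00 = 1:15 PM UTC on Aug 5.
Add 9 hours 35 minutes travel time → 10:50 PM UTC.
Chatham Islands is UTC+12:45, so local arrival = 10:50 PM + 12:45 = 11:35 AM on Aug 6.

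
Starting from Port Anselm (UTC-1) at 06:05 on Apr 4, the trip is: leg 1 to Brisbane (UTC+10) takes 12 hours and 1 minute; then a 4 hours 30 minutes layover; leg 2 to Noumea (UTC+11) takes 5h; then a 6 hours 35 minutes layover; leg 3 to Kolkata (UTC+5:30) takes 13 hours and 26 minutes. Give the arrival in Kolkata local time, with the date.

Convert departure to UTC: 06:05 + 1:00 = 07:05 UTC on Apr 4.
Add 12 hours 1 minute leg 1 → 19:06 UTC.
Add 4 hours and 30 minutes layover in Brisbane → 23:36 UTC.
Add 5 hours leg 2 → 04:36 UTC (Apr 5).
Add 6 hours and 35 minutes layover in Noumea → 11:11 UTC.
Add 13 hours 26 minutes leg 3 → 00:37 UTC (Apr 6).
Kolkata is UTC+5:30, so local arrival = 00:37 + 5:30 = 06:07 on Apr 6.

06:07 on April 6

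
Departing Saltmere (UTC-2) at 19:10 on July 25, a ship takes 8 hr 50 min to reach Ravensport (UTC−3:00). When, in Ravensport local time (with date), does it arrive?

Ravensport is 1:00 behind Saltmere.
After 8 hours 50 minutes it is 04:00 (Jul 26) in Saltmere.
Shift by the zone difference: 04:00 − 1:00 = 03:00 on Jul 26 in Ravensport.

03:00 on July 26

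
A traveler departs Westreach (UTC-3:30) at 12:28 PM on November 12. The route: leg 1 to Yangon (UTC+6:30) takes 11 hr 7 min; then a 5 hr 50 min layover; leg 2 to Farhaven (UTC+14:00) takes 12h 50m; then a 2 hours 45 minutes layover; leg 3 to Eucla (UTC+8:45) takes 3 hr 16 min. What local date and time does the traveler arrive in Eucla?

12:31 PM on November 14

Convert departure to UTC: 12:28 PM + 3:30 = 3:58 PM UTC on Nov 12.
Add 11 hours and 7 minutes leg 1 → 3:05 AM UTC (Nov 13).
Add 5 hours and 50 minutes layover in Yangon → 8:55 AM UTC.
Add 12 hours and 50 minutes leg 2 → 9:45 PM UTC.
Add 2 hours and 45 minutes layover in Farhaven → 12:30 AM UTC (Nov 14).
Add 3 hours and 16 minutes leg 3 → 3:46 AM UTC.
Eucla is UTC+8:45, so local arrival = 3:46 AM + 8:45 = 12:31 PM on Nov 14.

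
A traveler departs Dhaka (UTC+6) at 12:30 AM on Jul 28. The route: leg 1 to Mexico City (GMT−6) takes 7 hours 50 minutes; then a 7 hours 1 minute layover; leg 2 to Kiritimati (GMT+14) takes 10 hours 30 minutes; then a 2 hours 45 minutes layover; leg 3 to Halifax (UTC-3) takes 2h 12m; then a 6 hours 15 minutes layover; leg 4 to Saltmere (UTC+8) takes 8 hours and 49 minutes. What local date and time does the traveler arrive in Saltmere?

Convert departure to UTC: 12:30 AM − 6:00 = 6:30 PM UTC on Jul 27.
Add 7 hours 50 minutes leg 1 → 2:20 AM UTC (Jul 28).
Add 7 hours and 1 minute layover in Mexico City → 9:21 AM UTC.
Add 10 hours 30 minutes leg 2 → 7:51 PM UTC.
Add 2 hours 45 minutes layover in Kiritimati → 10:36 PM UTC.
Add 2 hours 12 minutes leg 3 → 12:48 AM UTC (Jul 29).
Add 6 hours 15 minutes layover in Halifax → 7:03 AM UTC.
Add 8 hours and 49 minutes leg 4 → 3:52 PM UTC.
Saltmere is UTC+8:00, so local arrival = 3:52 PM + 8:00 = 11:52 PM on Jul 29.

11:52 PM on Jul 29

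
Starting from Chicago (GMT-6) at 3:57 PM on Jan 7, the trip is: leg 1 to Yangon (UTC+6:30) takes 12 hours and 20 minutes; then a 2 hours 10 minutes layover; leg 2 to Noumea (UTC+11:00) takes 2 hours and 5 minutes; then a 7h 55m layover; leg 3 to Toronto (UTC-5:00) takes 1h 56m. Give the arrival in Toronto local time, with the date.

7:23 PM on January 8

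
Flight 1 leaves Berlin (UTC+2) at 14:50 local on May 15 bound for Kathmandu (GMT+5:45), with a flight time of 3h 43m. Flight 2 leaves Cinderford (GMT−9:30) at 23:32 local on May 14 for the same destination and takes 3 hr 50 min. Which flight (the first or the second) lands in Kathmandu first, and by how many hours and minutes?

the second, by 3 hours 41 minutes

Flight 1 in UTC: 14:50 − 2:00 = 12:50 on May 15.
+3 hours 43 minutes → arrive 16:33 UTC on May 15.
Flight 2 in UTC: 23:32 + 9:30 = 09:02 on May 15.
+3 hours 50 minutes → arrive 12:52 UTC on May 15.
Flight 2 lands earlier by 3 hours 41 minutes.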